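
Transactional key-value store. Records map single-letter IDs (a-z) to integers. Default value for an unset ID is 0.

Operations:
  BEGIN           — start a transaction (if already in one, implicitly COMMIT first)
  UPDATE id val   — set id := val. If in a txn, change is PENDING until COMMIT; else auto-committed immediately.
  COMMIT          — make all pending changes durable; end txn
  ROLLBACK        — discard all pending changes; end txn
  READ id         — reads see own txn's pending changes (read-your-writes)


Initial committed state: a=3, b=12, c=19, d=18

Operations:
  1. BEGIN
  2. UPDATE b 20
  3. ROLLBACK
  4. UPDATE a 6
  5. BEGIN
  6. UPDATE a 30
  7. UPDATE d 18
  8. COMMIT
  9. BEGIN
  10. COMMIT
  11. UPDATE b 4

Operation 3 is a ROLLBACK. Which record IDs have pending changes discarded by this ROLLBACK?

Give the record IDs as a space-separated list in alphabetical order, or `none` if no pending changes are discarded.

Initial committed: {a=3, b=12, c=19, d=18}
Op 1: BEGIN: in_txn=True, pending={}
Op 2: UPDATE b=20 (pending; pending now {b=20})
Op 3: ROLLBACK: discarded pending ['b']; in_txn=False
Op 4: UPDATE a=6 (auto-commit; committed a=6)
Op 5: BEGIN: in_txn=True, pending={}
Op 6: UPDATE a=30 (pending; pending now {a=30})
Op 7: UPDATE d=18 (pending; pending now {a=30, d=18})
Op 8: COMMIT: merged ['a', 'd'] into committed; committed now {a=30, b=12, c=19, d=18}
Op 9: BEGIN: in_txn=True, pending={}
Op 10: COMMIT: merged [] into committed; committed now {a=30, b=12, c=19, d=18}
Op 11: UPDATE b=4 (auto-commit; committed b=4)
ROLLBACK at op 3 discards: ['b']

Answer: b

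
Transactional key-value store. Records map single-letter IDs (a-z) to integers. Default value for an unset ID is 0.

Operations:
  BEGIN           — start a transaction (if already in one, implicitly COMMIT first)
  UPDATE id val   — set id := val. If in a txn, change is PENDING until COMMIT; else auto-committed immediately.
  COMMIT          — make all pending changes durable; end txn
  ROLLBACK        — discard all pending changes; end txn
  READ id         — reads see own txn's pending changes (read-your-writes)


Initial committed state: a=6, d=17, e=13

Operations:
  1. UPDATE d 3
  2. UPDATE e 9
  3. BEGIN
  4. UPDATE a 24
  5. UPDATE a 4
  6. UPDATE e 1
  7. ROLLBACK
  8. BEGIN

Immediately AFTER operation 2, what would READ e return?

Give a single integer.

Answer: 9

Derivation:
Initial committed: {a=6, d=17, e=13}
Op 1: UPDATE d=3 (auto-commit; committed d=3)
Op 2: UPDATE e=9 (auto-commit; committed e=9)
After op 2: visible(e) = 9 (pending={}, committed={a=6, d=3, e=9})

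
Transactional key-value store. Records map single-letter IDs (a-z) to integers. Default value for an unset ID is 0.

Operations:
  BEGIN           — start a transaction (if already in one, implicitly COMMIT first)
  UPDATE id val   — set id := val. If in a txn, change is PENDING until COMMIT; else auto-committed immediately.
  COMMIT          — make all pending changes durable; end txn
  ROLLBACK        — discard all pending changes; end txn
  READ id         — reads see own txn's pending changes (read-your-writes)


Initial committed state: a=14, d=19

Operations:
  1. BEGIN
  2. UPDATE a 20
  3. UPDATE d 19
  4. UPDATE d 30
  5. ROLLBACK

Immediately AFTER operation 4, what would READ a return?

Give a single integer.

Initial committed: {a=14, d=19}
Op 1: BEGIN: in_txn=True, pending={}
Op 2: UPDATE a=20 (pending; pending now {a=20})
Op 3: UPDATE d=19 (pending; pending now {a=20, d=19})
Op 4: UPDATE d=30 (pending; pending now {a=20, d=30})
After op 4: visible(a) = 20 (pending={a=20, d=30}, committed={a=14, d=19})

Answer: 20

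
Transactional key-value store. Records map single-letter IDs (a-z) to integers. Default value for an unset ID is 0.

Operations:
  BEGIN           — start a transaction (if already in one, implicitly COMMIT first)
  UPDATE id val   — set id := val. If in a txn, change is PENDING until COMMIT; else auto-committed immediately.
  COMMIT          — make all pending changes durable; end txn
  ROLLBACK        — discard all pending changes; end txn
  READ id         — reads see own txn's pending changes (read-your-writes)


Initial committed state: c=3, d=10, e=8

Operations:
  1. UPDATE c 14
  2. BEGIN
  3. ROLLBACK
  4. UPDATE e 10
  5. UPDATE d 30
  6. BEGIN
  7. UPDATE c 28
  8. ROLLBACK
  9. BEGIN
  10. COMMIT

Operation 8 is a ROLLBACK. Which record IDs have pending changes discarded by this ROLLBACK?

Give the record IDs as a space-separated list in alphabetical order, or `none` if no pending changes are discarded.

Answer: c

Derivation:
Initial committed: {c=3, d=10, e=8}
Op 1: UPDATE c=14 (auto-commit; committed c=14)
Op 2: BEGIN: in_txn=True, pending={}
Op 3: ROLLBACK: discarded pending []; in_txn=False
Op 4: UPDATE e=10 (auto-commit; committed e=10)
Op 5: UPDATE d=30 (auto-commit; committed d=30)
Op 6: BEGIN: in_txn=True, pending={}
Op 7: UPDATE c=28 (pending; pending now {c=28})
Op 8: ROLLBACK: discarded pending ['c']; in_txn=False
Op 9: BEGIN: in_txn=True, pending={}
Op 10: COMMIT: merged [] into committed; committed now {c=14, d=30, e=10}
ROLLBACK at op 8 discards: ['c']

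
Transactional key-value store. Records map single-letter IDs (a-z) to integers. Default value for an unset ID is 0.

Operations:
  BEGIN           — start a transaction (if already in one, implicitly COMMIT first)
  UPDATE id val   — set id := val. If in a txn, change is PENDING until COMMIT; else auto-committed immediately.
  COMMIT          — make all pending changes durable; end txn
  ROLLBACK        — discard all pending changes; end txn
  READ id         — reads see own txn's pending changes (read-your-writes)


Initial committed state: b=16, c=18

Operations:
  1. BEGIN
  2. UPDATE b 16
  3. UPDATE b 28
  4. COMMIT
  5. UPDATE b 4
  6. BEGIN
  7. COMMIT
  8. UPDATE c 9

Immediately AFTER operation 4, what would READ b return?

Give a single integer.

Answer: 28

Derivation:
Initial committed: {b=16, c=18}
Op 1: BEGIN: in_txn=True, pending={}
Op 2: UPDATE b=16 (pending; pending now {b=16})
Op 3: UPDATE b=28 (pending; pending now {b=28})
Op 4: COMMIT: merged ['b'] into committed; committed now {b=28, c=18}
After op 4: visible(b) = 28 (pending={}, committed={b=28, c=18})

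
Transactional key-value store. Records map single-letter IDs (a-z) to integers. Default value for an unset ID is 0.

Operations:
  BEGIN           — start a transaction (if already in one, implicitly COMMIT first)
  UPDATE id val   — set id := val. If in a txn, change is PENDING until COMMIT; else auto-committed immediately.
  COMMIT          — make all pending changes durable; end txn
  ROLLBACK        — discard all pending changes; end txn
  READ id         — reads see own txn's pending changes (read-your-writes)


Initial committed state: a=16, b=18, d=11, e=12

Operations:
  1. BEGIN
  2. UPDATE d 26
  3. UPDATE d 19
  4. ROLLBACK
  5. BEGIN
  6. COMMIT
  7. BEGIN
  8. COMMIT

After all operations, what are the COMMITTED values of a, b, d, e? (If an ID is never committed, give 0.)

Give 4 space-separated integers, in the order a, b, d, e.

Initial committed: {a=16, b=18, d=11, e=12}
Op 1: BEGIN: in_txn=True, pending={}
Op 2: UPDATE d=26 (pending; pending now {d=26})
Op 3: UPDATE d=19 (pending; pending now {d=19})
Op 4: ROLLBACK: discarded pending ['d']; in_txn=False
Op 5: BEGIN: in_txn=True, pending={}
Op 6: COMMIT: merged [] into committed; committed now {a=16, b=18, d=11, e=12}
Op 7: BEGIN: in_txn=True, pending={}
Op 8: COMMIT: merged [] into committed; committed now {a=16, b=18, d=11, e=12}
Final committed: {a=16, b=18, d=11, e=12}

Answer: 16 18 11 12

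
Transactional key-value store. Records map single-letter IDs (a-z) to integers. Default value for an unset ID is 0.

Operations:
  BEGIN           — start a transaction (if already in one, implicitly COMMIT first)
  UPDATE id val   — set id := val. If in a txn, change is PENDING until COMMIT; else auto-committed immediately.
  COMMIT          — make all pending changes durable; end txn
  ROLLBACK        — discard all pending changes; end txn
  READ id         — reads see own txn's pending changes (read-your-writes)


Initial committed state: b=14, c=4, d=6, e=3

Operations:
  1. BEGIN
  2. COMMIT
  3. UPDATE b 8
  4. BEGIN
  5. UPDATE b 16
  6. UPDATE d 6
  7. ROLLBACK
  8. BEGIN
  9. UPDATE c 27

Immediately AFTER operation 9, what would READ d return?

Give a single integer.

Answer: 6

Derivation:
Initial committed: {b=14, c=4, d=6, e=3}
Op 1: BEGIN: in_txn=True, pending={}
Op 2: COMMIT: merged [] into committed; committed now {b=14, c=4, d=6, e=3}
Op 3: UPDATE b=8 (auto-commit; committed b=8)
Op 4: BEGIN: in_txn=True, pending={}
Op 5: UPDATE b=16 (pending; pending now {b=16})
Op 6: UPDATE d=6 (pending; pending now {b=16, d=6})
Op 7: ROLLBACK: discarded pending ['b', 'd']; in_txn=False
Op 8: BEGIN: in_txn=True, pending={}
Op 9: UPDATE c=27 (pending; pending now {c=27})
After op 9: visible(d) = 6 (pending={c=27}, committed={b=8, c=4, d=6, e=3})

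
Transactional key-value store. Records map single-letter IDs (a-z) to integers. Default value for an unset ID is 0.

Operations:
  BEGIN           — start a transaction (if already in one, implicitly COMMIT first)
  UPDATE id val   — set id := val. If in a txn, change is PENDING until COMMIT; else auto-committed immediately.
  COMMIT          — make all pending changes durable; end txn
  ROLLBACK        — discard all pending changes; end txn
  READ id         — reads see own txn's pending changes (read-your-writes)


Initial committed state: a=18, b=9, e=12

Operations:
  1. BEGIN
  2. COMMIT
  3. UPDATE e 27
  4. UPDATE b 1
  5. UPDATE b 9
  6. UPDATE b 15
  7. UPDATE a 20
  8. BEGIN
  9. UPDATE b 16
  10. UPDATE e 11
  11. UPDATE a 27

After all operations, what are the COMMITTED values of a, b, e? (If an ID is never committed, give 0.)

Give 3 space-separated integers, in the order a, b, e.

Answer: 20 15 27

Derivation:
Initial committed: {a=18, b=9, e=12}
Op 1: BEGIN: in_txn=True, pending={}
Op 2: COMMIT: merged [] into committed; committed now {a=18, b=9, e=12}
Op 3: UPDATE e=27 (auto-commit; committed e=27)
Op 4: UPDATE b=1 (auto-commit; committed b=1)
Op 5: UPDATE b=9 (auto-commit; committed b=9)
Op 6: UPDATE b=15 (auto-commit; committed b=15)
Op 7: UPDATE a=20 (auto-commit; committed a=20)
Op 8: BEGIN: in_txn=True, pending={}
Op 9: UPDATE b=16 (pending; pending now {b=16})
Op 10: UPDATE e=11 (pending; pending now {b=16, e=11})
Op 11: UPDATE a=27 (pending; pending now {a=27, b=16, e=11})
Final committed: {a=20, b=15, e=27}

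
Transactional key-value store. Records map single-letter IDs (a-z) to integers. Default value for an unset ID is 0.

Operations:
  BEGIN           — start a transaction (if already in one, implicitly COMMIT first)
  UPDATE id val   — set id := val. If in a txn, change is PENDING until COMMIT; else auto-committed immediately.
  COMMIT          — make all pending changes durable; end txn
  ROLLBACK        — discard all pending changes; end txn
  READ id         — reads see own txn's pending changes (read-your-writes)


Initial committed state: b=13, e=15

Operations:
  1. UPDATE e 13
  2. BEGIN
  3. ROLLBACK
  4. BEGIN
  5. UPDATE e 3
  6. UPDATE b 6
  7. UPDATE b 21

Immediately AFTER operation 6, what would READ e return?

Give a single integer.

Answer: 3

Derivation:
Initial committed: {b=13, e=15}
Op 1: UPDATE e=13 (auto-commit; committed e=13)
Op 2: BEGIN: in_txn=True, pending={}
Op 3: ROLLBACK: discarded pending []; in_txn=False
Op 4: BEGIN: in_txn=True, pending={}
Op 5: UPDATE e=3 (pending; pending now {e=3})
Op 6: UPDATE b=6 (pending; pending now {b=6, e=3})
After op 6: visible(e) = 3 (pending={b=6, e=3}, committed={b=13, e=13})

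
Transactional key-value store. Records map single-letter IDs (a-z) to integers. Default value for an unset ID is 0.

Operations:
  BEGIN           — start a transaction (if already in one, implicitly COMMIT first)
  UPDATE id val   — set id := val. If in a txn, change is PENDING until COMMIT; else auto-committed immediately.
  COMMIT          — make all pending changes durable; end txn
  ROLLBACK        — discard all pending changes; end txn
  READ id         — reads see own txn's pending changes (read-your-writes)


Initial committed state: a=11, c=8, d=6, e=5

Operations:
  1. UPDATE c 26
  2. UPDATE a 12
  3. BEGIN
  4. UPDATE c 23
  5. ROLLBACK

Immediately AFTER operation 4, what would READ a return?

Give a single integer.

Answer: 12

Derivation:
Initial committed: {a=11, c=8, d=6, e=5}
Op 1: UPDATE c=26 (auto-commit; committed c=26)
Op 2: UPDATE a=12 (auto-commit; committed a=12)
Op 3: BEGIN: in_txn=True, pending={}
Op 4: UPDATE c=23 (pending; pending now {c=23})
After op 4: visible(a) = 12 (pending={c=23}, committed={a=12, c=26, d=6, e=5})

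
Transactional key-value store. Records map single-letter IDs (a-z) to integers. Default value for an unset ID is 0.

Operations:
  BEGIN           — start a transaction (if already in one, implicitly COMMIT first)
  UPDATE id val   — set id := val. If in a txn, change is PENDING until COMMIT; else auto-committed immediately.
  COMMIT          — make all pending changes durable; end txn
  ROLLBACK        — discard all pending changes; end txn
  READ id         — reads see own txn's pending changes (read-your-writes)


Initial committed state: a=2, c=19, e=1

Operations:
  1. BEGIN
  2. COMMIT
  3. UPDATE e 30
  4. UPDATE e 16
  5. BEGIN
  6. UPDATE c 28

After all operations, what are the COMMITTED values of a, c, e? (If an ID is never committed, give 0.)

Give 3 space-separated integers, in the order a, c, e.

Initial committed: {a=2, c=19, e=1}
Op 1: BEGIN: in_txn=True, pending={}
Op 2: COMMIT: merged [] into committed; committed now {a=2, c=19, e=1}
Op 3: UPDATE e=30 (auto-commit; committed e=30)
Op 4: UPDATE e=16 (auto-commit; committed e=16)
Op 5: BEGIN: in_txn=True, pending={}
Op 6: UPDATE c=28 (pending; pending now {c=28})
Final committed: {a=2, c=19, e=16}

Answer: 2 19 16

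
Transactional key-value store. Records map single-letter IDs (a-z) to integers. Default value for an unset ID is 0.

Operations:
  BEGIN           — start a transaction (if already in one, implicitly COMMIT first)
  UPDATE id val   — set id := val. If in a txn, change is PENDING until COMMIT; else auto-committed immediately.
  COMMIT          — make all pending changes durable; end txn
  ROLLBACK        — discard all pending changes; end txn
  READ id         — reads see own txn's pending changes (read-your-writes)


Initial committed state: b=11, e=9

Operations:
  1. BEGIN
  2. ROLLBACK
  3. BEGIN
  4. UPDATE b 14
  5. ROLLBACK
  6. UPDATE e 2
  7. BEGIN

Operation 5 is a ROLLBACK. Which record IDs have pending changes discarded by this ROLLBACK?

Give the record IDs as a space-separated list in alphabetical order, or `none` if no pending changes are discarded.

Answer: b

Derivation:
Initial committed: {b=11, e=9}
Op 1: BEGIN: in_txn=True, pending={}
Op 2: ROLLBACK: discarded pending []; in_txn=False
Op 3: BEGIN: in_txn=True, pending={}
Op 4: UPDATE b=14 (pending; pending now {b=14})
Op 5: ROLLBACK: discarded pending ['b']; in_txn=False
Op 6: UPDATE e=2 (auto-commit; committed e=2)
Op 7: BEGIN: in_txn=True, pending={}
ROLLBACK at op 5 discards: ['b']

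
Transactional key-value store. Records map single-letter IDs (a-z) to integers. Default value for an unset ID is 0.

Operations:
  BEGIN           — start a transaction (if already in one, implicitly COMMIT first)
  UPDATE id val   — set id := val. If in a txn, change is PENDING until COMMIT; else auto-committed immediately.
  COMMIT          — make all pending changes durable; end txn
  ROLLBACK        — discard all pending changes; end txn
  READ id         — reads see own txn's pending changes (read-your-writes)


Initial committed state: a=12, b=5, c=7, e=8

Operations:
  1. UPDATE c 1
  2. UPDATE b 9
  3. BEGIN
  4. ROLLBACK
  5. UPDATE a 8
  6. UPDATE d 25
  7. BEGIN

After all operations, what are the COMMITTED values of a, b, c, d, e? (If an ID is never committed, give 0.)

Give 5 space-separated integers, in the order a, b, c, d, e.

Initial committed: {a=12, b=5, c=7, e=8}
Op 1: UPDATE c=1 (auto-commit; committed c=1)
Op 2: UPDATE b=9 (auto-commit; committed b=9)
Op 3: BEGIN: in_txn=True, pending={}
Op 4: ROLLBACK: discarded pending []; in_txn=False
Op 5: UPDATE a=8 (auto-commit; committed a=8)
Op 6: UPDATE d=25 (auto-commit; committed d=25)
Op 7: BEGIN: in_txn=True, pending={}
Final committed: {a=8, b=9, c=1, d=25, e=8}

Answer: 8 9 1 25 8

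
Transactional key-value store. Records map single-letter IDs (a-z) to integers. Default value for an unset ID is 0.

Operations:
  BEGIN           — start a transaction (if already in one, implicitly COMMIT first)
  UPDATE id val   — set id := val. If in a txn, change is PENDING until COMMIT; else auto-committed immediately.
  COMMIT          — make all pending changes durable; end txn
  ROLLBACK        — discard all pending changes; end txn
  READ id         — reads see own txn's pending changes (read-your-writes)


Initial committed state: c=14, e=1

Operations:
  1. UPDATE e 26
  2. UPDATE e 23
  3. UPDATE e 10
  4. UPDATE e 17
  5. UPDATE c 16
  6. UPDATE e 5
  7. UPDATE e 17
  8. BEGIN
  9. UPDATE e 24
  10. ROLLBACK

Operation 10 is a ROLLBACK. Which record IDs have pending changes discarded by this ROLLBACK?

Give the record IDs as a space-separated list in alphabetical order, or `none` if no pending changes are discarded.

Initial committed: {c=14, e=1}
Op 1: UPDATE e=26 (auto-commit; committed e=26)
Op 2: UPDATE e=23 (auto-commit; committed e=23)
Op 3: UPDATE e=10 (auto-commit; committed e=10)
Op 4: UPDATE e=17 (auto-commit; committed e=17)
Op 5: UPDATE c=16 (auto-commit; committed c=16)
Op 6: UPDATE e=5 (auto-commit; committed e=5)
Op 7: UPDATE e=17 (auto-commit; committed e=17)
Op 8: BEGIN: in_txn=True, pending={}
Op 9: UPDATE e=24 (pending; pending now {e=24})
Op 10: ROLLBACK: discarded pending ['e']; in_txn=False
ROLLBACK at op 10 discards: ['e']

Answer: e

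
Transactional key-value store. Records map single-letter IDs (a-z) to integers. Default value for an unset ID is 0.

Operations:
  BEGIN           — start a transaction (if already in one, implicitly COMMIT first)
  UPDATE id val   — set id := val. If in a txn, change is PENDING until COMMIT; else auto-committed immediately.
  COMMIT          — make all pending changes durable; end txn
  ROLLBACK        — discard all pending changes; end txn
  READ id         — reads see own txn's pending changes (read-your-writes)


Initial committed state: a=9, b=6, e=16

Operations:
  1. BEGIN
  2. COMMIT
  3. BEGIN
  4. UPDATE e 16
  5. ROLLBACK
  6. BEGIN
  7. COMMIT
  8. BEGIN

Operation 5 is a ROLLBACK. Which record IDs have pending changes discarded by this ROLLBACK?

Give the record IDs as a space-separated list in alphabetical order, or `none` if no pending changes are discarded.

Initial committed: {a=9, b=6, e=16}
Op 1: BEGIN: in_txn=True, pending={}
Op 2: COMMIT: merged [] into committed; committed now {a=9, b=6, e=16}
Op 3: BEGIN: in_txn=True, pending={}
Op 4: UPDATE e=16 (pending; pending now {e=16})
Op 5: ROLLBACK: discarded pending ['e']; in_txn=False
Op 6: BEGIN: in_txn=True, pending={}
Op 7: COMMIT: merged [] into committed; committed now {a=9, b=6, e=16}
Op 8: BEGIN: in_txn=True, pending={}
ROLLBACK at op 5 discards: ['e']

Answer: e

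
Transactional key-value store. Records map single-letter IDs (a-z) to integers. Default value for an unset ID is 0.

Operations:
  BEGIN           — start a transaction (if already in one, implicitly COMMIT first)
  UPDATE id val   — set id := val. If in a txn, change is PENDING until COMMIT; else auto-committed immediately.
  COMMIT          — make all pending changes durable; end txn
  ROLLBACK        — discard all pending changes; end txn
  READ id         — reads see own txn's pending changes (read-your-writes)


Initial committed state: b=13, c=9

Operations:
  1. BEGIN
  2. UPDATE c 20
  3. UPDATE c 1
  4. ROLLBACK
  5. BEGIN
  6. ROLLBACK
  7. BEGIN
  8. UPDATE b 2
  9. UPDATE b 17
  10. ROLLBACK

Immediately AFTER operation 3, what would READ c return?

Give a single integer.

Initial committed: {b=13, c=9}
Op 1: BEGIN: in_txn=True, pending={}
Op 2: UPDATE c=20 (pending; pending now {c=20})
Op 3: UPDATE c=1 (pending; pending now {c=1})
After op 3: visible(c) = 1 (pending={c=1}, committed={b=13, c=9})

Answer: 1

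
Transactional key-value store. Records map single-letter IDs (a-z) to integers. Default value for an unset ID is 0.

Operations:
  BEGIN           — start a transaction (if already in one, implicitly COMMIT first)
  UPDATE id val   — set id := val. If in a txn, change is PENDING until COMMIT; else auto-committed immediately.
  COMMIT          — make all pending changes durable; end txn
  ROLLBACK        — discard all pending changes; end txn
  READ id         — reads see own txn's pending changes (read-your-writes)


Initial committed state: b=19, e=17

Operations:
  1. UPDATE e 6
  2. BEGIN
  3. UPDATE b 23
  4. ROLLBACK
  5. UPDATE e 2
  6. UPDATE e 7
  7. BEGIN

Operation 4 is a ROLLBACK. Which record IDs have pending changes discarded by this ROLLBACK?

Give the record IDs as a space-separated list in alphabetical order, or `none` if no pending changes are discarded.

Initial committed: {b=19, e=17}
Op 1: UPDATE e=6 (auto-commit; committed e=6)
Op 2: BEGIN: in_txn=True, pending={}
Op 3: UPDATE b=23 (pending; pending now {b=23})
Op 4: ROLLBACK: discarded pending ['b']; in_txn=False
Op 5: UPDATE e=2 (auto-commit; committed e=2)
Op 6: UPDATE e=7 (auto-commit; committed e=7)
Op 7: BEGIN: in_txn=True, pending={}
ROLLBACK at op 4 discards: ['b']

Answer: b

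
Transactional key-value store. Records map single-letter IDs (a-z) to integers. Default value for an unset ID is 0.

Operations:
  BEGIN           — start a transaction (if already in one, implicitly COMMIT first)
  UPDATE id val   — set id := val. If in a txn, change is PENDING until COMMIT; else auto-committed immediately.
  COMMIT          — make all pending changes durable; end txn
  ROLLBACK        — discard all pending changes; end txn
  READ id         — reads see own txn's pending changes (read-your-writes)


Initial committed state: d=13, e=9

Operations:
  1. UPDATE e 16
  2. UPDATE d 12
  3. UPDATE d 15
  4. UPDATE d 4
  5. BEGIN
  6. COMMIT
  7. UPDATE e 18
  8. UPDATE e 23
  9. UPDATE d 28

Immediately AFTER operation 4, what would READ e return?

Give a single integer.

Initial committed: {d=13, e=9}
Op 1: UPDATE e=16 (auto-commit; committed e=16)
Op 2: UPDATE d=12 (auto-commit; committed d=12)
Op 3: UPDATE d=15 (auto-commit; committed d=15)
Op 4: UPDATE d=4 (auto-commit; committed d=4)
After op 4: visible(e) = 16 (pending={}, committed={d=4, e=16})

Answer: 16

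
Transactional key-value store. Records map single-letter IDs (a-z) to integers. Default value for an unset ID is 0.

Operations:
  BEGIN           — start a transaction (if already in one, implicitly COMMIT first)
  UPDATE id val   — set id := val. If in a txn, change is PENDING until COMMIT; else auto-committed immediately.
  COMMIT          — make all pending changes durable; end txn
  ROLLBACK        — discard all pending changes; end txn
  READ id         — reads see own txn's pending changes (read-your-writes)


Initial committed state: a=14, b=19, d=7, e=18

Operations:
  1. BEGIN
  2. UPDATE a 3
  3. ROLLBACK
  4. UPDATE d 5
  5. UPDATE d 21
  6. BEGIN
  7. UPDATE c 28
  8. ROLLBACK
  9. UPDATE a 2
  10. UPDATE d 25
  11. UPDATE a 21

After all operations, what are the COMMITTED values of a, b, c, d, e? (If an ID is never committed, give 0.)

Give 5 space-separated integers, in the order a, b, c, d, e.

Answer: 21 19 0 25 18

Derivation:
Initial committed: {a=14, b=19, d=7, e=18}
Op 1: BEGIN: in_txn=True, pending={}
Op 2: UPDATE a=3 (pending; pending now {a=3})
Op 3: ROLLBACK: discarded pending ['a']; in_txn=False
Op 4: UPDATE d=5 (auto-commit; committed d=5)
Op 5: UPDATE d=21 (auto-commit; committed d=21)
Op 6: BEGIN: in_txn=True, pending={}
Op 7: UPDATE c=28 (pending; pending now {c=28})
Op 8: ROLLBACK: discarded pending ['c']; in_txn=False
Op 9: UPDATE a=2 (auto-commit; committed a=2)
Op 10: UPDATE d=25 (auto-commit; committed d=25)
Op 11: UPDATE a=21 (auto-commit; committed a=21)
Final committed: {a=21, b=19, d=25, e=18}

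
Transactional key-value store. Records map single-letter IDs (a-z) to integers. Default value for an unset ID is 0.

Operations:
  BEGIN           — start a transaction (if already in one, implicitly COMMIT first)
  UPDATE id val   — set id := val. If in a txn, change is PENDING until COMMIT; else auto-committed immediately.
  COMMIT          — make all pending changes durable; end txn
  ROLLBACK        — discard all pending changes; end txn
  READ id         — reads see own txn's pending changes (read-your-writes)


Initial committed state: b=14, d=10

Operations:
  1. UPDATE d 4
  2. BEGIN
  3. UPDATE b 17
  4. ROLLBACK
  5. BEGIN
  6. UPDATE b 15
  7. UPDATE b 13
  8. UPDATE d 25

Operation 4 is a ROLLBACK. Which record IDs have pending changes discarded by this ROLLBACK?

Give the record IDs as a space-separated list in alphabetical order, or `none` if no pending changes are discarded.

Initial committed: {b=14, d=10}
Op 1: UPDATE d=4 (auto-commit; committed d=4)
Op 2: BEGIN: in_txn=True, pending={}
Op 3: UPDATE b=17 (pending; pending now {b=17})
Op 4: ROLLBACK: discarded pending ['b']; in_txn=False
Op 5: BEGIN: in_txn=True, pending={}
Op 6: UPDATE b=15 (pending; pending now {b=15})
Op 7: UPDATE b=13 (pending; pending now {b=13})
Op 8: UPDATE d=25 (pending; pending now {b=13, d=25})
ROLLBACK at op 4 discards: ['b']

Answer: b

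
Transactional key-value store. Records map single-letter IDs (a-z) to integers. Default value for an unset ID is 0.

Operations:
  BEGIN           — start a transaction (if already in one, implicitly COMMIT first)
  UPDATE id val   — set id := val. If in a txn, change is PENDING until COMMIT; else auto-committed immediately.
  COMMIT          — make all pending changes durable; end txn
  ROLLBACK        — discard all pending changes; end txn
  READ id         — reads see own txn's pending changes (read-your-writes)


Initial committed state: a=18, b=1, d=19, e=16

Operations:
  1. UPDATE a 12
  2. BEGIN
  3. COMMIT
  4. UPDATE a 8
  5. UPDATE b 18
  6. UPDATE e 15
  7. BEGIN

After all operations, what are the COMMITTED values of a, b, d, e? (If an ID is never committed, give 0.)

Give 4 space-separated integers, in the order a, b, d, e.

Answer: 8 18 19 15

Derivation:
Initial committed: {a=18, b=1, d=19, e=16}
Op 1: UPDATE a=12 (auto-commit; committed a=12)
Op 2: BEGIN: in_txn=True, pending={}
Op 3: COMMIT: merged [] into committed; committed now {a=12, b=1, d=19, e=16}
Op 4: UPDATE a=8 (auto-commit; committed a=8)
Op 5: UPDATE b=18 (auto-commit; committed b=18)
Op 6: UPDATE e=15 (auto-commit; committed e=15)
Op 7: BEGIN: in_txn=True, pending={}
Final committed: {a=8, b=18, d=19, e=15}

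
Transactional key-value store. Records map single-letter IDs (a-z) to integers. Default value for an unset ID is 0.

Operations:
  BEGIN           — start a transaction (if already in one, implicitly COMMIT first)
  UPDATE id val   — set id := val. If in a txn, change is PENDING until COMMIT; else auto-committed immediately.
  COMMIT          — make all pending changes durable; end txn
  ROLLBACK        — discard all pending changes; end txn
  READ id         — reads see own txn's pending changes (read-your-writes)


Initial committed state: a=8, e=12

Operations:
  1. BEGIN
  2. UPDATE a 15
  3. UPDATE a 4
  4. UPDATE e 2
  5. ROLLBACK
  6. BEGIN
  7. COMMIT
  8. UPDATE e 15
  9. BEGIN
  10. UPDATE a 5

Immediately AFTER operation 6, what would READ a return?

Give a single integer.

Answer: 8

Derivation:
Initial committed: {a=8, e=12}
Op 1: BEGIN: in_txn=True, pending={}
Op 2: UPDATE a=15 (pending; pending now {a=15})
Op 3: UPDATE a=4 (pending; pending now {a=4})
Op 4: UPDATE e=2 (pending; pending now {a=4, e=2})
Op 5: ROLLBACK: discarded pending ['a', 'e']; in_txn=False
Op 6: BEGIN: in_txn=True, pending={}
After op 6: visible(a) = 8 (pending={}, committed={a=8, e=12})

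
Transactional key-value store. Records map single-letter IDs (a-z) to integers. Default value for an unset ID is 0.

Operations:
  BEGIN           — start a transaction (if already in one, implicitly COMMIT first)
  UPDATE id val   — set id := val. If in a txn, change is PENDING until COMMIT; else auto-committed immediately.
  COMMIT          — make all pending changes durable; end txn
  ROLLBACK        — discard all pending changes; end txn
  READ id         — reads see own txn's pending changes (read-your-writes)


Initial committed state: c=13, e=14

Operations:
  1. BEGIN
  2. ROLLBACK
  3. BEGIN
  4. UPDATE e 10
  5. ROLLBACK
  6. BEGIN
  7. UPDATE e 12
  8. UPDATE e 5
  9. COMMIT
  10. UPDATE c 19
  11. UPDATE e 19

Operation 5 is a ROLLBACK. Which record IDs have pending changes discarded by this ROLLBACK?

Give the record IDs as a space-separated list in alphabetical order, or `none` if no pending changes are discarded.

Answer: e

Derivation:
Initial committed: {c=13, e=14}
Op 1: BEGIN: in_txn=True, pending={}
Op 2: ROLLBACK: discarded pending []; in_txn=False
Op 3: BEGIN: in_txn=True, pending={}
Op 4: UPDATE e=10 (pending; pending now {e=10})
Op 5: ROLLBACK: discarded pending ['e']; in_txn=False
Op 6: BEGIN: in_txn=True, pending={}
Op 7: UPDATE e=12 (pending; pending now {e=12})
Op 8: UPDATE e=5 (pending; pending now {e=5})
Op 9: COMMIT: merged ['e'] into committed; committed now {c=13, e=5}
Op 10: UPDATE c=19 (auto-commit; committed c=19)
Op 11: UPDATE e=19 (auto-commit; committed e=19)
ROLLBACK at op 5 discards: ['e']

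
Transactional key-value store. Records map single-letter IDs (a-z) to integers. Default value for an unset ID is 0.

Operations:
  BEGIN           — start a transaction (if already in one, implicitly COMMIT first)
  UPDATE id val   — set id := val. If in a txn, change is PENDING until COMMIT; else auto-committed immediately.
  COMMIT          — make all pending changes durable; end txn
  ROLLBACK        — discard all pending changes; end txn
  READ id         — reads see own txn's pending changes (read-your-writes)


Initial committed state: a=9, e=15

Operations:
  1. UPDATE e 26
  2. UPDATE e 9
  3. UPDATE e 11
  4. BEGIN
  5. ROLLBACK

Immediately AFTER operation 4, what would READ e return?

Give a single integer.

Initial committed: {a=9, e=15}
Op 1: UPDATE e=26 (auto-commit; committed e=26)
Op 2: UPDATE e=9 (auto-commit; committed e=9)
Op 3: UPDATE e=11 (auto-commit; committed e=11)
Op 4: BEGIN: in_txn=True, pending={}
After op 4: visible(e) = 11 (pending={}, committed={a=9, e=11})

Answer: 11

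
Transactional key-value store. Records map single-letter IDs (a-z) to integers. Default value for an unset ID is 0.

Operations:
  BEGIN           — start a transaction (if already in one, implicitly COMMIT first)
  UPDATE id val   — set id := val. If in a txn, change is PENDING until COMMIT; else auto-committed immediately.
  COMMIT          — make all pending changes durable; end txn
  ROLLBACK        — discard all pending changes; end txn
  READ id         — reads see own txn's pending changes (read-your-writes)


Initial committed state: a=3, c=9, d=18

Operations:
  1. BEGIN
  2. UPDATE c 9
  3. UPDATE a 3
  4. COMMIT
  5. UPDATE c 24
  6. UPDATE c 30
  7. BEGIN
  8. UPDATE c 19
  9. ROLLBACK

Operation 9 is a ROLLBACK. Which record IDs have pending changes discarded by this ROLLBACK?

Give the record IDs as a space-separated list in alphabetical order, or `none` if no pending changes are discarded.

Initial committed: {a=3, c=9, d=18}
Op 1: BEGIN: in_txn=True, pending={}
Op 2: UPDATE c=9 (pending; pending now {c=9})
Op 3: UPDATE a=3 (pending; pending now {a=3, c=9})
Op 4: COMMIT: merged ['a', 'c'] into committed; committed now {a=3, c=9, d=18}
Op 5: UPDATE c=24 (auto-commit; committed c=24)
Op 6: UPDATE c=30 (auto-commit; committed c=30)
Op 7: BEGIN: in_txn=True, pending={}
Op 8: UPDATE c=19 (pending; pending now {c=19})
Op 9: ROLLBACK: discarded pending ['c']; in_txn=False
ROLLBACK at op 9 discards: ['c']

Answer: c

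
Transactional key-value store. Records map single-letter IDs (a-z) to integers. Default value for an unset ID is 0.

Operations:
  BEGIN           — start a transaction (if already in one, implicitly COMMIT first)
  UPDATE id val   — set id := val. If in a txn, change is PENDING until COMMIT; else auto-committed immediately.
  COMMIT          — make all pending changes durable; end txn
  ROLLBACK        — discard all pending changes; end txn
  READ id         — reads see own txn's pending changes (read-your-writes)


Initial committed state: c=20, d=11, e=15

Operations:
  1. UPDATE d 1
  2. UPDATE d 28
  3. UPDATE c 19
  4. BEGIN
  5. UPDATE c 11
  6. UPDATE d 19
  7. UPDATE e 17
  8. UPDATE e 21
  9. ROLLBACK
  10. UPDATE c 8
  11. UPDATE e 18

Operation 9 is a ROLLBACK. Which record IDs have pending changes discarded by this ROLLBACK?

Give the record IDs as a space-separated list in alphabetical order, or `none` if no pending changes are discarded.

Initial committed: {c=20, d=11, e=15}
Op 1: UPDATE d=1 (auto-commit; committed d=1)
Op 2: UPDATE d=28 (auto-commit; committed d=28)
Op 3: UPDATE c=19 (auto-commit; committed c=19)
Op 4: BEGIN: in_txn=True, pending={}
Op 5: UPDATE c=11 (pending; pending now {c=11})
Op 6: UPDATE d=19 (pending; pending now {c=11, d=19})
Op 7: UPDATE e=17 (pending; pending now {c=11, d=19, e=17})
Op 8: UPDATE e=21 (pending; pending now {c=11, d=19, e=21})
Op 9: ROLLBACK: discarded pending ['c', 'd', 'e']; in_txn=False
Op 10: UPDATE c=8 (auto-commit; committed c=8)
Op 11: UPDATE e=18 (auto-commit; committed e=18)
ROLLBACK at op 9 discards: ['c', 'd', 'e']

Answer: c d e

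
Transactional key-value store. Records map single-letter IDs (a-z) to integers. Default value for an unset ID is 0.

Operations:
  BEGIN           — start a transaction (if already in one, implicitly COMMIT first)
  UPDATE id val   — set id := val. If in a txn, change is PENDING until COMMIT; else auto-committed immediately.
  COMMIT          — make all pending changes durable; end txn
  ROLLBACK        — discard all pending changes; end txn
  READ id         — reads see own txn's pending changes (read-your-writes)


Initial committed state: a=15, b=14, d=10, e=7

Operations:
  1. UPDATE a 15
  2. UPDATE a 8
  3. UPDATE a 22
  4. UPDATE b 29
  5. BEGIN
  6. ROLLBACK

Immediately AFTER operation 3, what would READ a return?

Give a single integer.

Answer: 22

Derivation:
Initial committed: {a=15, b=14, d=10, e=7}
Op 1: UPDATE a=15 (auto-commit; committed a=15)
Op 2: UPDATE a=8 (auto-commit; committed a=8)
Op 3: UPDATE a=22 (auto-commit; committed a=22)
After op 3: visible(a) = 22 (pending={}, committed={a=22, b=14, d=10, e=7})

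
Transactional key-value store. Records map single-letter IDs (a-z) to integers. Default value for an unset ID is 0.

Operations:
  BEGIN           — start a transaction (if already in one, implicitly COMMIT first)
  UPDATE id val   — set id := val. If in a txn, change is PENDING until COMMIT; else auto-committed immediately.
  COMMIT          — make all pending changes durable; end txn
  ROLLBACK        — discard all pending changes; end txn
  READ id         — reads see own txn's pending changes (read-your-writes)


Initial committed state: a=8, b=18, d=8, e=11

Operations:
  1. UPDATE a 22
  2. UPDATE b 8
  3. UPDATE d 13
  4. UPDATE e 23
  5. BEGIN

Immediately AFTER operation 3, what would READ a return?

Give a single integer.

Initial committed: {a=8, b=18, d=8, e=11}
Op 1: UPDATE a=22 (auto-commit; committed a=22)
Op 2: UPDATE b=8 (auto-commit; committed b=8)
Op 3: UPDATE d=13 (auto-commit; committed d=13)
After op 3: visible(a) = 22 (pending={}, committed={a=22, b=8, d=13, e=11})

Answer: 22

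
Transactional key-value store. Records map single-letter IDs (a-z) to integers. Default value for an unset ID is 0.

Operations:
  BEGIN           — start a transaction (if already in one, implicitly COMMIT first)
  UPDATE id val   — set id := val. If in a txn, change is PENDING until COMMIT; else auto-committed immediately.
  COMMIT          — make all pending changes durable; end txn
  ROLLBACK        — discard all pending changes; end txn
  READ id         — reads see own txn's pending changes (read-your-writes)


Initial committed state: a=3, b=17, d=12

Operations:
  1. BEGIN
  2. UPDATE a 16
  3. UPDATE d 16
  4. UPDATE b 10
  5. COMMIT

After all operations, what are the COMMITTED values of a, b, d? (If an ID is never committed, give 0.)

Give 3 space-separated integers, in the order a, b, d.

Answer: 16 10 16

Derivation:
Initial committed: {a=3, b=17, d=12}
Op 1: BEGIN: in_txn=True, pending={}
Op 2: UPDATE a=16 (pending; pending now {a=16})
Op 3: UPDATE d=16 (pending; pending now {a=16, d=16})
Op 4: UPDATE b=10 (pending; pending now {a=16, b=10, d=16})
Op 5: COMMIT: merged ['a', 'b', 'd'] into committed; committed now {a=16, b=10, d=16}
Final committed: {a=16, b=10, d=16}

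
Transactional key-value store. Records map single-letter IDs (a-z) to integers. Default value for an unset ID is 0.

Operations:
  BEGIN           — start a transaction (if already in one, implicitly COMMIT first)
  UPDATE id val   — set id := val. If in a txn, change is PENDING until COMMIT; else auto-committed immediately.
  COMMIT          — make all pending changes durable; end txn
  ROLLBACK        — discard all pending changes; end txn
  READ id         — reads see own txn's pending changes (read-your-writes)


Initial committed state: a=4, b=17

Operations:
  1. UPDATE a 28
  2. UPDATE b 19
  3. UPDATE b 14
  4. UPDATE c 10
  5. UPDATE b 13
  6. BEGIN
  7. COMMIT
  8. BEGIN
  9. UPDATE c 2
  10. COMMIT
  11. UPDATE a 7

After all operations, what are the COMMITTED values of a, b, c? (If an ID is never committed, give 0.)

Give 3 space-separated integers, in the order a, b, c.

Answer: 7 13 2

Derivation:
Initial committed: {a=4, b=17}
Op 1: UPDATE a=28 (auto-commit; committed a=28)
Op 2: UPDATE b=19 (auto-commit; committed b=19)
Op 3: UPDATE b=14 (auto-commit; committed b=14)
Op 4: UPDATE c=10 (auto-commit; committed c=10)
Op 5: UPDATE b=13 (auto-commit; committed b=13)
Op 6: BEGIN: in_txn=True, pending={}
Op 7: COMMIT: merged [] into committed; committed now {a=28, b=13, c=10}
Op 8: BEGIN: in_txn=True, pending={}
Op 9: UPDATE c=2 (pending; pending now {c=2})
Op 10: COMMIT: merged ['c'] into committed; committed now {a=28, b=13, c=2}
Op 11: UPDATE a=7 (auto-commit; committed a=7)
Final committed: {a=7, b=13, c=2}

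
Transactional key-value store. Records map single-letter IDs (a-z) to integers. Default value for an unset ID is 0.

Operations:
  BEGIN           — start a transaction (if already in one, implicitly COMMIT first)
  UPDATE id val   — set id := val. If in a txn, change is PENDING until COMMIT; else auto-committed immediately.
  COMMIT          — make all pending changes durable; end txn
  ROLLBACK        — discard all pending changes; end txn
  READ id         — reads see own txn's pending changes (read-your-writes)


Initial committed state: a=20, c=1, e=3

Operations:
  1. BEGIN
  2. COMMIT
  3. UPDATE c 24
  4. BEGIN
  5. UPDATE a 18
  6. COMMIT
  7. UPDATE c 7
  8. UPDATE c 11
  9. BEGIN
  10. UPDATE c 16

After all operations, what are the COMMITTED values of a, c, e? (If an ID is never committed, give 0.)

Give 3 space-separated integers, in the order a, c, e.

Initial committed: {a=20, c=1, e=3}
Op 1: BEGIN: in_txn=True, pending={}
Op 2: COMMIT: merged [] into committed; committed now {a=20, c=1, e=3}
Op 3: UPDATE c=24 (auto-commit; committed c=24)
Op 4: BEGIN: in_txn=True, pending={}
Op 5: UPDATE a=18 (pending; pending now {a=18})
Op 6: COMMIT: merged ['a'] into committed; committed now {a=18, c=24, e=3}
Op 7: UPDATE c=7 (auto-commit; committed c=7)
Op 8: UPDATE c=11 (auto-commit; committed c=11)
Op 9: BEGIN: in_txn=True, pending={}
Op 10: UPDATE c=16 (pending; pending now {c=16})
Final committed: {a=18, c=11, e=3}

Answer: 18 11 3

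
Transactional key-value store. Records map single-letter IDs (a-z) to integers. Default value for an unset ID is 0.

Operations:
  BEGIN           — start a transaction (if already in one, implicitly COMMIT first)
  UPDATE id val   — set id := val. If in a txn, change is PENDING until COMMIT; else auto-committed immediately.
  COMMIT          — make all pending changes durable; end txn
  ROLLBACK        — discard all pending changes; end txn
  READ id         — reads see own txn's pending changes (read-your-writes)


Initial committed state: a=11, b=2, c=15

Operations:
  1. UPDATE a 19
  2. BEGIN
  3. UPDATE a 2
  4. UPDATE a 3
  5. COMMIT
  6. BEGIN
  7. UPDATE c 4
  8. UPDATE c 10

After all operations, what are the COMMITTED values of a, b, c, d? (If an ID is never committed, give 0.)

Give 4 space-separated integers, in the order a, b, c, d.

Answer: 3 2 15 0

Derivation:
Initial committed: {a=11, b=2, c=15}
Op 1: UPDATE a=19 (auto-commit; committed a=19)
Op 2: BEGIN: in_txn=True, pending={}
Op 3: UPDATE a=2 (pending; pending now {a=2})
Op 4: UPDATE a=3 (pending; pending now {a=3})
Op 5: COMMIT: merged ['a'] into committed; committed now {a=3, b=2, c=15}
Op 6: BEGIN: in_txn=True, pending={}
Op 7: UPDATE c=4 (pending; pending now {c=4})
Op 8: UPDATE c=10 (pending; pending now {c=10})
Final committed: {a=3, b=2, c=15}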